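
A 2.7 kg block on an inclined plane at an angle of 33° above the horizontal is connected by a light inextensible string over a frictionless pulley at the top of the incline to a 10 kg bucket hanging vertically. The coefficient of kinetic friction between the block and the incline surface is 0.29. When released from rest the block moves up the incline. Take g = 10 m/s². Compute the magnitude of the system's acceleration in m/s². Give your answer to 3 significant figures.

6.20 m/s²

For the block on the incline: the weight component along the slope is m₁g sin 33° = 2.7 × 10 × 0.5446 = 14.704 N and the normal force is N = m₁g cos 33° = 22.644 N.
Kinetic friction opposes the block's motion up the incline: f = μN = 0.29 × 22.644 = 6.567 N acting down the slope.
Newton's second law for the block (up-slope positive): T − 14.704 − 6.567 = 2.7 a. For the hanging bucket (downward positive): 10 × 10 − T = 10 a.
Adding the two equations eliminates T: 78.729 = 12.7 a, so a = 6.1991 m/s².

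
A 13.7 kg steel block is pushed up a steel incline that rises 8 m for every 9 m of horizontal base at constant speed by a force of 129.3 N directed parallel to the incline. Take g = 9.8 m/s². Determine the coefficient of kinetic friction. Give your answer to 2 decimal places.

At constant speed ΣF = 0 along the incline. The applied 129.3 N acts up the slope; the weight component mg sin 41.63° = 89.197 N and kinetic friction μN both act down the slope.
So 129.3 = 89.197 + μ × 100.347, giving μ = (129.3 − 89.197) / 100.347 = 0.3996.

0.40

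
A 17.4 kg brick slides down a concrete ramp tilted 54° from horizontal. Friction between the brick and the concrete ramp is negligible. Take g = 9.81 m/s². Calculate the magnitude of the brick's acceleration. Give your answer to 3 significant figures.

Resolving the weight along the incline: the component pulling the brick down the slope is mg sin 54° = 17.4 × 9.81 × 0.8090 = 138.091 N, and the normal force is N = mg cos 54° = 17.4 × 9.81 × 0.5878 = 100.334 N.
With no friction the net force along the incline is 138.091 N, so a = g sin 54° = 138.091 / 17.4 = 7.9363 m/s².

7.94 m/s²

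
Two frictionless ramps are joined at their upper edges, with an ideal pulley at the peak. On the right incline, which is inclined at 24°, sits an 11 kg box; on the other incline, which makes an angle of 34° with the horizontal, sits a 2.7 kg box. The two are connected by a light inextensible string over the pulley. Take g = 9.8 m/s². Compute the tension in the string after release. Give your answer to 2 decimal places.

20.52 N

Resolve each weight along its own incline: the 11 kg mass has component 11 × 9.8 × sin 24° = 43.846 N down its slope, and the 2.7 kg mass has 2.7 × 9.8 × sin 34° = 14.796 N down its slope.
The 11 kg side's 43.846 N exceeds the other side's 14.796 N, so that mass slides down and the 2.7 kg mass slides up. Taking that direction as positive, Newton's second law for the whole system gives 43.846 − 14.796 = (11 + 2.7) a, so a = 29.050 / 13.7 = 2.1204 m/s².
For the 2.7 kg mass (up-slope positive): T − 14.796 = 2.7 × 2.1204, so T = 20.521 N.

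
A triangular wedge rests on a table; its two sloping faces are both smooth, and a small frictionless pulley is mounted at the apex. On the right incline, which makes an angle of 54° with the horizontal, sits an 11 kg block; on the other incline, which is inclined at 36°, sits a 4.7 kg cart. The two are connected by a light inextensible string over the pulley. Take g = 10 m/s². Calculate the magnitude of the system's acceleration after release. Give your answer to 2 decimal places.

3.91 m/s²

Resolve each weight along its own incline: the 11 kg mass has component 11 × 10 × sin 54° = 88.992 N down its slope, and the 4.7 kg mass has 4.7 × 10 × sin 36° = 27.626 N down its slope.
The 11 kg side's 88.992 N exceeds the other side's 27.626 N, so that mass slides down and the 4.7 kg mass slides up. Taking that direction as positive, Newton's second law for the whole system gives 88.992 − 27.626 = (11 + 4.7) a, so a = 61.366 / 15.7 = 3.9087 m/s².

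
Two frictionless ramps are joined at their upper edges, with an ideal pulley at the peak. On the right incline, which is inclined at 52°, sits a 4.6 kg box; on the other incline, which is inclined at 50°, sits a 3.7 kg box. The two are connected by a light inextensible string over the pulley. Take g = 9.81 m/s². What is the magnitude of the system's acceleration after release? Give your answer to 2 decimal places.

Resolve each weight along its own incline: the 4.6 kg mass has component 4.6 × 9.81 × sin 52° = 35.560 N down its slope, and the 3.7 kg mass has 3.7 × 9.81 × sin 50° = 27.805 N down its slope.
The 4.6 kg side's 35.560 N exceeds the other side's 27.805 N, so that mass slides down and the 3.7 kg mass slides up. Taking that direction as positive, Newton's second law for the whole system gives 35.560 − 27.805 = (4.6 + 3.7) a, so a = 7.755 / 8.3 = 0.9343 m/s².

0.93 m/s²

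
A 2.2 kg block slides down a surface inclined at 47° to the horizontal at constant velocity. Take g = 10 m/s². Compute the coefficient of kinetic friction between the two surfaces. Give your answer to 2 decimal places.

1.07

At constant velocity the net force along the incline is zero: mg sin 47° = μ mg cos 47°.
So μ = tan 47° = 0.7314 / 0.6820 = 1.0724.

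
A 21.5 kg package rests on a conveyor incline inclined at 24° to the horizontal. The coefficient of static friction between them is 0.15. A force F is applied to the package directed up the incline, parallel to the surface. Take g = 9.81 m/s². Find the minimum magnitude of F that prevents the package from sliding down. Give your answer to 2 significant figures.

57 N

The normal force is N = mg cos 24° = 192.680 N. With F at its minimum the package is on the verge of sliding down, so static friction is at its maximum μ_s N = 0.15 × 192.680 = 28.902 N and acts up the slope.
Equilibrium along the incline: F + μ_s N = mg sin 24°, so F = 85.787 − 28.902 = 56.885 N.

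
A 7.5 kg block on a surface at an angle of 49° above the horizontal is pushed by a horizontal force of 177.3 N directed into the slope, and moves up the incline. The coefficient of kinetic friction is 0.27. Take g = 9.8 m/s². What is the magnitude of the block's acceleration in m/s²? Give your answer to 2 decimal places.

The horizontal push has components F cos 49° = 177.3 × 0.6561 = 116.327 N up the incline and F sin 49° = 177.3 × 0.7547 = 133.808 N pressing into the surface.
The normal force is therefore N = mg cos 49° + F sin 49° = 48.223 + 133.808 = 182.031 N, and kinetic friction down the slope is μN = 0.27 × 182.031 = 49.148 N.
Along the incline: F cos 49° − mg sin 49° − μN = ma, so 116.327 − 55.470 − 49.148 = 7.5 a, giving a = 1.5612 m/s².

1.56 m/s²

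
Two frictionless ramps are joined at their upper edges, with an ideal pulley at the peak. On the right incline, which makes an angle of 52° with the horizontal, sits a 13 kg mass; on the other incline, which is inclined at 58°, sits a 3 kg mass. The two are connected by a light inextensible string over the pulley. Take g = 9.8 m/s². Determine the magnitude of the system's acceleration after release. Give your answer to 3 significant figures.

Resolve each weight along its own incline: the 13 kg mass has component 13 × 9.8 × sin 52° = 100.393 N down its slope, and the 3 kg mass has 3 × 9.8 × sin 58° = 24.933 N down its slope.
The 13 kg side's 100.393 N exceeds the other side's 24.933 N, so that mass slides down and the 3 kg mass slides up. Taking that direction as positive, Newton's second law for the whole system gives 100.393 − 24.933 = (13 + 3) a, so a = 75.460 / 16 = 4.7162 m/s².

4.72 m/s²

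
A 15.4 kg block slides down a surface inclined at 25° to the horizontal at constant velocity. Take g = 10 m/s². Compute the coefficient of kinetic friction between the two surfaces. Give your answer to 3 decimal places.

0.466

At constant velocity the net force along the incline is zero: mg sin 25° = μ mg cos 25°.
So μ = tan 25° = 0.4226 / 0.9063 = 0.4663.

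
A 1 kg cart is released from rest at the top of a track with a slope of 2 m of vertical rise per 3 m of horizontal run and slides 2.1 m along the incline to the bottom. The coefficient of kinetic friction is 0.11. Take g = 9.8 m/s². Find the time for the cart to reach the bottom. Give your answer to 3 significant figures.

The weight component along the incline is mg sin 33.69° = 5.436 N and the normal force is N = mg cos 33.69° = 8.154 N.
Friction up the slope is f = μN = 0.11 × 8.154 = 0.897 N, so the net downslope force is 5.436 − 0.897 = 4.539 N and a = 4.539 / 1 = 4.5390 m/s².
Starting from rest, L = ½at², so t = √(2L/a) = √(2 × 2.1 / 4.5390) = 0.9619 s.

0.962 s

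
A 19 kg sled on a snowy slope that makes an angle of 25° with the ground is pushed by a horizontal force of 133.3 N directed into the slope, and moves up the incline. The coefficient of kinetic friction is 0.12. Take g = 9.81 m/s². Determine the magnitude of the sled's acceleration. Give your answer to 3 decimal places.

0.790 m/s²

The horizontal push has components F cos 25° = 133.3 × 0.9063 = 120.810 N up the incline and F sin 25° = 133.3 × 0.4226 = 56.333 N pressing into the surface.
The normal force is therefore N = mg cos 25° + F sin 25° = 168.925 + 56.333 = 225.258 N, and kinetic friction down the slope is μN = 0.12 × 225.258 = 27.031 N.
Along the incline: F cos 25° − mg sin 25° − μN = ma, so 120.810 − 78.768 − 27.031 = 19 a, giving a = 0.7901 m/s².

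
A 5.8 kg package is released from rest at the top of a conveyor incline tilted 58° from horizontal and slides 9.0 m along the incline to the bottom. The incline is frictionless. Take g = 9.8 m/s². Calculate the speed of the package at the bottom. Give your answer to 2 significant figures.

The weight component along the incline is mg sin 58° = 48.203 N and the normal force is N = mg cos 58° = 30.121 N.
With no friction, a = g sin 58° = 8.3109 m/s².
Starting from rest over a distance of 9.0 m, v² = 2aL = 2 × 8.3109 × 9.0 = 149.5962, so v = 12.2310 m/s.

12 m/s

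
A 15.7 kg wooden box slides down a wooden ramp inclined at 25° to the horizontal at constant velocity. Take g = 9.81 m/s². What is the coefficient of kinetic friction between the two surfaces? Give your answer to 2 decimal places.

0.47

At constant velocity the net force along the incline is zero: mg sin 25° = μ mg cos 25°.
So μ = tan 25° = 0.4226 / 0.9063 = 0.4663.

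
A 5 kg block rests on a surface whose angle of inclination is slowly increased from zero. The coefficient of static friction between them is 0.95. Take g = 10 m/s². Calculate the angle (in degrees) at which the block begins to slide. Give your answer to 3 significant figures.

At the threshold of sliding, static friction is at its maximum μ_s N and exactly balances the weight component along the incline: mg sin θ = μ_s mg cos θ.
Hence tan θ = μ_s = 0.95, so θ = arctan(0.95) = 43.5312°.

43.5°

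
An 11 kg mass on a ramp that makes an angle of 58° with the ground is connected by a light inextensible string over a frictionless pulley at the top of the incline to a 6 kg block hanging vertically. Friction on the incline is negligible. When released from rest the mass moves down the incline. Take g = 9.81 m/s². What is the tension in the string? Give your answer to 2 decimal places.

For the mass on the incline: the weight component along the slope is m₁g sin 58° = 11 × 9.81 × 0.8480 = 91.508 N and the normal force is N = m₁g cos 58° = 57.184 N.
Newton's second law for the mass (down-slope positive): 91.508 − T = 11 a. For the hanging block (upward positive): T − 6 × 9.81 = 6 a.
Adding the two equations eliminates T: 32.648 = 17 a, so a = 1.9205 m/s².
Then from the hanging block's equation, T = 6 × (9.81 + 1.9205) = 70.383 N.

70.38 N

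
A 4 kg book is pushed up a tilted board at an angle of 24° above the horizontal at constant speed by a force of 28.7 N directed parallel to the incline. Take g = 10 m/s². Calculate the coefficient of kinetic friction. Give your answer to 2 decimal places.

At constant speed ΣF = 0 along the incline. The applied 28.7 N acts up the slope; the weight component mg sin 24° = 16.269 N and kinetic friction μN both act down the slope.
So 28.7 = 16.269 + μ × 36.542, giving μ = (28.7 − 16.269) / 36.542 = 0.3402.

0.34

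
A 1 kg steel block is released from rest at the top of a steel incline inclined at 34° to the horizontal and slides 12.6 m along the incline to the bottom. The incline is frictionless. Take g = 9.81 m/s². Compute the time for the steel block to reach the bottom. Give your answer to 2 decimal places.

The weight component along the incline is mg sin 34° = 5.486 N and the normal force is N = mg cos 34° = 8.133 N.
With no friction, a = g sin 34° = 5.4857 m/s².
Starting from rest, L = ½at², so t = √(2L/a) = √(2 × 12.6 / 5.4857) = 2.1433 s.

2.14 s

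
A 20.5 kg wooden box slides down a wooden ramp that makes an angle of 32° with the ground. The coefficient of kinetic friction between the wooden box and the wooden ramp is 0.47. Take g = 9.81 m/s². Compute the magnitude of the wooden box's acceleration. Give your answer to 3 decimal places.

1.288 m/s²

Resolving the weight along the incline: the component pulling the wooden box down the slope is mg sin 32° = 20.5 × 9.81 × 0.5299 = 106.566 N, and the normal force is N = mg cos 32° = 20.5 × 9.81 × 0.8480 = 170.537 N.
Kinetic friction acts up the slope with magnitude f = μN = 0.47 × 170.537 = 80.152 N.
Net force along the incline is 106.566 − 80.152 = 26.414 N, so a = 26.414 / 20.5 = 1.2885 m/s².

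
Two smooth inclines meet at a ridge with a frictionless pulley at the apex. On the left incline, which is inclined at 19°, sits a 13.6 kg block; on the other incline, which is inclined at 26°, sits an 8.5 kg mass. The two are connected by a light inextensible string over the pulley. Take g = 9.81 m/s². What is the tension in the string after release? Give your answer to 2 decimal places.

39.20 N

Resolve each weight along its own incline: the 13.6 kg mass has component 13.6 × 9.81 × sin 19° = 43.436 N down its slope, and the 8.5 kg mass has 8.5 × 9.81 × sin 26° = 36.554 N down its slope.
The 13.6 kg side's 43.436 N exceeds the other side's 36.554 N, so that mass slides down and the 8.5 kg mass slides up. Taking that direction as positive, Newton's second law for the whole system gives 43.436 − 36.554 = (13.6 + 8.5) a, so a = 6.882 / 22.1 = 0.3114 m/s².
For the 8.5 kg mass (up-slope positive): T − 36.554 = 8.5 × 0.3114, so T = 39.201 N.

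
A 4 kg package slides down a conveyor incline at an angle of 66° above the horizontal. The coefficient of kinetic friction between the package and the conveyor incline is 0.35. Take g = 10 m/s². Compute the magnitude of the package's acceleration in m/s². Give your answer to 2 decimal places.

7.71 m/s²

Resolving the weight along the incline: the component pulling the package down the slope is mg sin 66° = 4 × 10 × 0.9135 = 36.540 N, and the normal force is N = mg cos 66° = 4 × 10 × 0.4067 = 16.268 N.
Kinetic friction acts up the slope with magnitude f = μN = 0.35 × 16.268 = 5.694 N.
Net force along the incline is 36.540 − 5.694 = 30.846 N, so a = 30.846 / 4 = 7.7115 m/s².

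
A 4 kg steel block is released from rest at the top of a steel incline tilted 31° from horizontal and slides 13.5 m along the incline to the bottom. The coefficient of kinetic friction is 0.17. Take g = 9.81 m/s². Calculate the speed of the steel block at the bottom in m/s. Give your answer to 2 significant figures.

The weight component along the incline is mg sin 31° = 20.210 N and the normal force is N = mg cos 31° = 33.635 N.
Friction up the slope is f = μN = 0.17 × 33.635 = 5.718 N, so the net downslope force is 20.210 − 5.718 = 14.492 N and a = 14.492 / 4 = 3.6230 m/s².
Starting from rest over a distance of 13.5 m, v² = 2aL = 2 × 3.6230 × 13.5 = 97.8210, so v = 9.8904 m/s.

9.9 m/s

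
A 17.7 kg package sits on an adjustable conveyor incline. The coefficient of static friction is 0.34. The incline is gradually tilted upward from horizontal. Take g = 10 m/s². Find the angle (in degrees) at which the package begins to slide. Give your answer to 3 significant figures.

At the threshold of sliding, static friction is at its maximum μ_s N and exactly balances the weight component along the incline: mg sin θ = μ_s mg cos θ.
Hence tan θ = μ_s = 0.34, so θ = arctan(0.34) = 18.7780°.

18.8°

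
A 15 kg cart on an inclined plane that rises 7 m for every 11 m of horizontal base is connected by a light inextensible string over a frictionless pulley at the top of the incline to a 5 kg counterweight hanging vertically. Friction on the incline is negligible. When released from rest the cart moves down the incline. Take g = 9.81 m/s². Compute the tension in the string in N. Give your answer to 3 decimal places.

56.538 N

For the cart on the incline: the weight component along the slope is m₁g sin 32.47° = 15 × 9.81 × 0.5369 = 79.005 N and the normal force is N = m₁g cos 32.47° = 124.145 N.
Newton's second law for the cart (down-slope positive): 79.005 − T = 15 a. For the hanging counterweight (upward positive): T − 5 × 9.81 = 5 a.
Adding the two equations eliminates T: 29.955 = 20 a, so a = 1.4977 m/s².
Then from the hanging counterweight's equation, T = 5 × (9.81 + 1.4977) = 56.538 N.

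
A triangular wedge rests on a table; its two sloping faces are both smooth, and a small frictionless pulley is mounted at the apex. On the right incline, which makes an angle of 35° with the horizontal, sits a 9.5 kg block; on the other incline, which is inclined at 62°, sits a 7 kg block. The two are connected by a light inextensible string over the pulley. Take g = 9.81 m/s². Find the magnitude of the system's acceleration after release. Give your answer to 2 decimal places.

0.44 m/s²

Resolve each weight along its own incline: the 9.5 kg mass has component 9.5 × 9.81 × sin 35° = 53.454 N down its slope, and the 7 kg mass has 7 × 9.81 × sin 62° = 60.632 N down its slope.
The 7 kg side's 60.632 N exceeds the other side's 53.454 N, so that mass slides down and the 9.5 kg mass slides up. Taking that direction as positive, Newton's second law for the whole system gives 60.632 − 53.454 = (9.5 + 7) a, so a = 7.178 / 16.5 = 0.4350 m/s².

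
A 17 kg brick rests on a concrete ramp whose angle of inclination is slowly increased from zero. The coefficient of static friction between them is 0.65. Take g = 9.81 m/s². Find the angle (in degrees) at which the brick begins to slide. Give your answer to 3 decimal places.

At the threshold of sliding, static friction is at its maximum μ_s N and exactly balances the weight component along the incline: mg sin θ = μ_s mg cos θ.
Hence tan θ = μ_s = 0.65, so θ = arctan(0.65) = 33.0239°.

33.024°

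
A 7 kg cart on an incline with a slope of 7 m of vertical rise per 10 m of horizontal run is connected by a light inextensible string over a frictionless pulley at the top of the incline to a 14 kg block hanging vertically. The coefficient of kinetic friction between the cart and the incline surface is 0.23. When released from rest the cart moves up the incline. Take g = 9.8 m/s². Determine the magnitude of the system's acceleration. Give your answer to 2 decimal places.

For the cart on the incline: the weight component along the slope is m₁g sin 34.99° = 7 × 9.8 × 0.5735 = 39.342 N and the normal force is N = m₁g cos 34.99° = 56.199 N.
Kinetic friction opposes the cart's motion up the incline: f = μN = 0.23 × 56.199 = 12.926 N acting down the slope.
Newton's second law for the cart (up-slope positive): T − 39.342 − 12.926 = 7 a. For the hanging block (downward positive): 14 × 9.8 − T = 14 a.
Adding the two equations eliminates T: 84.932 = 21 a, so a = 4.0444 m/s².

4.04 m/s²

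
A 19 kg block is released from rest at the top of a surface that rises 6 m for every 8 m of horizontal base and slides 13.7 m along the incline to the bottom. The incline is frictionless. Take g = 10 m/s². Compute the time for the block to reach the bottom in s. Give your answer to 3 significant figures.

The weight component along the incline is mg sin 36.87° = 114.000 N and the normal force is N = mg cos 36.87° = 152.000 N.
With no friction, a = g sin 36.87° = 6.0000 m/s².
Starting from rest, L = ½at², so t = √(2L/a) = √(2 × 13.7 / 6.0000) = 2.1370 s.

2.14 s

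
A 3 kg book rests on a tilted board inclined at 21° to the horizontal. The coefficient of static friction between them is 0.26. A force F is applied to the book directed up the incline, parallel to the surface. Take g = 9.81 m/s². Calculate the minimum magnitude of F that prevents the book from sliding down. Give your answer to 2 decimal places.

3.40 N

The normal force is N = mg cos 21° = 27.475 N. With F at its minimum the book is on the verge of sliding down, so static friction is at its maximum μ_s N = 0.26 × 27.475 = 7.144 N and acts up the slope.
Equilibrium along the incline: F + μ_s N = mg sin 21°, so F = 10.547 − 7.144 = 3.403 N.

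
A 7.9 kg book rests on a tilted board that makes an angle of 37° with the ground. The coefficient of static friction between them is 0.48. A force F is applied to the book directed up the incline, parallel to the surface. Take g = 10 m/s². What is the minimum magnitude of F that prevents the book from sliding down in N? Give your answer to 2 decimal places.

17.26 N

The normal force is N = mg cos 37° = 63.092 N. With F at its minimum the book is on the verge of sliding down, so static friction is at its maximum μ_s N = 0.48 × 63.092 = 30.284 N and acts up the slope.
Equilibrium along the incline: F + μ_s N = mg sin 37°, so F = 47.543 − 30.284 = 17.259 N.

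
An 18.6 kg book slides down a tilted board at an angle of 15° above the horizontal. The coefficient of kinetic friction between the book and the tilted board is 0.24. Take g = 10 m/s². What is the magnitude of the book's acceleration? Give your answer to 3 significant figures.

Resolving the weight along the incline: the component pulling the book down the slope is mg sin 15° = 18.6 × 10 × 0.2588 = 48.137 N, and the normal force is N = mg cos 15° = 18.6 × 10 × 0.9659 = 179.657 N.
Kinetic friction acts up the slope with magnitude f = μN = 0.24 × 179.657 = 43.118 N.
Net force along the incline is 48.137 − 43.118 = 5.019 N, so a = 5.019 / 18.6 = 0.2698 m/s².

0.270 m/s²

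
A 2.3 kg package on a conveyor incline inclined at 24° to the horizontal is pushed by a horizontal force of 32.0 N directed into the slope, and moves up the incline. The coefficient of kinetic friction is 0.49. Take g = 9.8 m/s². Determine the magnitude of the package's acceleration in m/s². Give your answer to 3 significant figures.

The horizontal push has components F cos 24° = 32.0 × 0.9135 = 29.232 N up the incline and F sin 24° = 32.0 × 0.4067 = 13.014 N pressing into the surface.
The normal force is therefore N = mg cos 24° + F sin 24° = 20.590 + 13.014 = 33.604 N, and kinetic friction down the slope is μN = 0.49 × 33.604 = 16.466 N.
Along the incline: F cos 24° − mg sin 24° − μN = ma, so 29.232 − 9.167 − 16.466 = 2.3 a, giving a = 1.5648 m/s².

1.56 m/s²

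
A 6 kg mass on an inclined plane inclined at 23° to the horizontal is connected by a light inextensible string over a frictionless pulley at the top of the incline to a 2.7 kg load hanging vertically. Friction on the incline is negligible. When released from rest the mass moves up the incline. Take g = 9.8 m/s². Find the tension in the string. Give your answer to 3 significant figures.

25.4 N

For the mass on the incline: the weight component along the slope is m₁g sin 23° = 6 × 9.8 × 0.3907 = 22.973 N and the normal force is N = m₁g cos 23° = 54.126 N.
Newton's second law for the mass (up-slope positive): T − 22.973 = 6 a. For the hanging load (downward positive): 2.7 × 9.8 − T = 2.7 a.
Adding the two equations eliminates T: 3.487 = 8.7 a, so a = 0.4008 m/s².
Then from the hanging load's equation, T = 2.7 × (9.8 − 0.4008) = 25.378 N.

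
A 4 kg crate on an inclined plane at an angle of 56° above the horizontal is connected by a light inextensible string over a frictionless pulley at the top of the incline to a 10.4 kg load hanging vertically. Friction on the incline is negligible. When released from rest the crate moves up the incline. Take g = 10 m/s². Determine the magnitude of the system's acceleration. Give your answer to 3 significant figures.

4.92 m/s²

For the crate on the incline: the weight component along the slope is m₁g sin 56° = 4 × 10 × 0.8290 = 33.160 N and the normal force is N = m₁g cos 56° = 22.368 N.
Newton's second law for the crate (up-slope positive): T − 33.160 = 4 a. For the hanging load (downward positive): 10.4 × 10 − T = 10.4 a.
Adding the two equations eliminates T: 70.840 = 14.4 a, so a = 4.9194 m/s².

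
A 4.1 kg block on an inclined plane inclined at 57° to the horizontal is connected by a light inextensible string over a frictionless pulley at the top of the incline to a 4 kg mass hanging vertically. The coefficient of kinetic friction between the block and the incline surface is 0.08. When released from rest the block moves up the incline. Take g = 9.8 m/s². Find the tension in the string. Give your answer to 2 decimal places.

37.35 N

For the block on the incline: the weight component along the slope is m₁g sin 57° = 4.1 × 9.8 × 0.8387 = 33.699 N and the normal force is N = m₁g cos 57° = 21.884 N.
Kinetic friction opposes the block's motion up the incline: f = μN = 0.08 × 21.884 = 1.751 N acting down the slope.
Newton's second law for the block (up-slope positive): T − 33.699 − 1.751 = 4.1 a. For the hanging mass (downward positive): 4 × 9.8 − T = 4 a.
Adding the two equations eliminates T: 3.750 = 8.1 a, so a = 0.4630 m/s².
Then from the hanging mass's equation, T = 4 × (9.8 − 0.4630) = 37.348 N.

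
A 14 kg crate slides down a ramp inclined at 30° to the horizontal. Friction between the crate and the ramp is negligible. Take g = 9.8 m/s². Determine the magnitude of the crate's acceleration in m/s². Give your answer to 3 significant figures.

4.90 m/s²

Resolving the weight along the incline: the component pulling the crate down the slope is mg sin 30° = 14 × 9.8 × 0.5000 = 68.600 N, and the normal force is N = mg cos 30° = 14 × 9.8 × 0.8660 = 118.815 N.
With no friction the net force along the incline is 68.600 N, so a = g sin 30° = 68.600 / 14 = 4.9000 m/s².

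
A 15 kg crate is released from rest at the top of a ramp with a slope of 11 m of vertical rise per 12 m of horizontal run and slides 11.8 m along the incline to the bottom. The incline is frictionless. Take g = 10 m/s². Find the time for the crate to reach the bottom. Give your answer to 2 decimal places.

1.87 s

The weight component along the incline is mg sin 42.51° = 101.359 N and the normal force is N = mg cos 42.51° = 110.573 N.
With no friction, a = g sin 42.51° = 6.7572 m/s².
Starting from rest, L = ½at², so t = √(2L/a) = √(2 × 11.8 / 6.7572) = 1.8688 s.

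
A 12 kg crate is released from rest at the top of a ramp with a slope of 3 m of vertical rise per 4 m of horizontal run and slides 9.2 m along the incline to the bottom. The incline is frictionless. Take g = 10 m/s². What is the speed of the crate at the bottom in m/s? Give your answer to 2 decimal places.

10.51 m/s

The weight component along the incline is mg sin 36.87° = 72.000 N and the normal force is N = mg cos 36.87° = 96.000 N.
With no friction, a = g sin 36.87° = 6.0000 m/s².
Starting from rest over a distance of 9.2 m, v² = 2aL = 2 × 6.0000 × 9.2 = 110.4000, so v = 10.5071 m/s.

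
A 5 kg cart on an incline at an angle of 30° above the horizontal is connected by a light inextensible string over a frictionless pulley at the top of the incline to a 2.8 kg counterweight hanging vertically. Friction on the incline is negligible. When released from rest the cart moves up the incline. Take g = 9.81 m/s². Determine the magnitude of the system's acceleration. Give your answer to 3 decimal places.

0.377 m/s²

For the cart on the incline: the weight component along the slope is m₁g sin 30° = 5 × 9.81 × 0.5000 = 24.525 N and the normal force is N = m₁g cos 30° = 42.479 N.
Newton's second law for the cart (up-slope positive): T − 24.525 = 5 a. For the hanging counterweight (downward positive): 2.8 × 9.81 − T = 2.8 a.
Adding the two equations eliminates T: 2.943 = 7.8 a, so a = 0.3773 m/s².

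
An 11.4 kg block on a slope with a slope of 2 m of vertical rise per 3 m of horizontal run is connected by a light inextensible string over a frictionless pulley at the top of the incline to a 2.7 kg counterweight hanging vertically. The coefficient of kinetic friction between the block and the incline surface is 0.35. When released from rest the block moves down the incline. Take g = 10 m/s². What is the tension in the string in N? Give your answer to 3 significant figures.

27.6 N

For the block on the incline: the weight component along the slope is m₁g sin 33.69° = 11.4 × 10 × 0.5547 = 63.236 N and the normal force is N = m₁g cos 33.69° = 94.854 N.
Kinetic friction opposes the block's motion down the incline: f = μN = 0.35 × 94.854 = 33.199 N acting up the slope.
Newton's second law for the block (down-slope positive): 63.236 − 33.199 − T = 11.4 a. For the hanging counterweight (upward positive): T − 2.7 × 10 = 2.7 a.
Adding the two equations eliminates T: 3.037 = 14.1 a, so a = 0.2154 m/s².
Then from the hanging counterweight's equation, T = 2.7 × (10 + 0.2154) = 27.582 N.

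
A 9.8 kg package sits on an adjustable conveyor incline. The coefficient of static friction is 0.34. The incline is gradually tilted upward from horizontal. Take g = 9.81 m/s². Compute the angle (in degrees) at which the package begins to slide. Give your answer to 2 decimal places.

At the threshold of sliding, static friction is at its maximum μ_s N and exactly balances the weight component along the incline: mg sin θ = μ_s mg cos θ.
Hence tan θ = μ_s = 0.34, so θ = arctan(0.34) = 18.7780°.

18.78°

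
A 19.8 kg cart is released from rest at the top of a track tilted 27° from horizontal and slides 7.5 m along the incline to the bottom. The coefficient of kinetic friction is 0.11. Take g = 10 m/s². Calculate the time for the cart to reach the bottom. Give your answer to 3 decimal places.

2.053 s

The weight component along the incline is mg sin 27° = 89.890 N and the normal force is N = mg cos 27° = 176.419 N.
Friction up the slope is f = μN = 0.11 × 176.419 = 19.406 N, so the net downslope force is 89.890 − 19.406 = 70.484 N and a = 70.484 / 19.8 = 3.5598 m/s².
Starting from rest, L = ½at², so t = √(2L/a) = √(2 × 7.5 / 3.5598) = 2.0527 s.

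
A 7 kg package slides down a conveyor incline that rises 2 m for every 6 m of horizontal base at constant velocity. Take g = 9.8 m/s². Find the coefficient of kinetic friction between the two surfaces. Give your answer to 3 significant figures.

0.333

At constant velocity the net force along the incline is zero: mg sin 18.43° = μ mg cos 18.43°.
So μ = tan 18.43° = 0.3162 / 0.9487 = 0.3333.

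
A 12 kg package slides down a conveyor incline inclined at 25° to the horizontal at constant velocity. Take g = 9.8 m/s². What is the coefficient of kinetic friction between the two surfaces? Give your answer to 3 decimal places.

At constant velocity the net force along the incline is zero: mg sin 25° = μ mg cos 25°.
So μ = tan 25° = 0.4226 / 0.9063 = 0.4663.

0.466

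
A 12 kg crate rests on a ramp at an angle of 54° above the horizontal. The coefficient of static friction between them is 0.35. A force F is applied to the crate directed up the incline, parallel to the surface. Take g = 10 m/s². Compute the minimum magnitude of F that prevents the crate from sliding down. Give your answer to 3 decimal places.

72.395 N

The normal force is N = mg cos 54° = 70.534 N. With F at its minimum the crate is on the verge of sliding down, so static friction is at its maximum μ_s N = 0.35 × 70.534 = 24.687 N and acts up the slope.
Equilibrium along the incline: F + μ_s N = mg sin 54°, so F = 97.082 − 24.687 = 72.395 N.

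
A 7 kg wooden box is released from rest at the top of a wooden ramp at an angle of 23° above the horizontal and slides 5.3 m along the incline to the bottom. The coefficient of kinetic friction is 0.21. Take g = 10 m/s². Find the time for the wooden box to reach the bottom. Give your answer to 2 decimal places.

2.32 s

The weight component along the incline is mg sin 23° = 27.351 N and the normal force is N = mg cos 23° = 64.435 N.
Friction up the slope is f = μN = 0.21 × 64.435 = 13.531 N, so the net downslope force is 27.351 − 13.531 = 13.820 N and a = 13.820 / 7 = 1.9743 m/s².
Starting from rest, L = ½at², so t = √(2L/a) = √(2 × 5.3 / 1.9743) = 2.3171 s.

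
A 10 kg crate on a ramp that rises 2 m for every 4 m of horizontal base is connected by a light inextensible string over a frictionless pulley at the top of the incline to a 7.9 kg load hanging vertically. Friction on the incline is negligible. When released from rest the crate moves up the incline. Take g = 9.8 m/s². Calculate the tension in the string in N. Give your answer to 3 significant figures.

62.6 N

For the crate on the incline: the weight component along the slope is m₁g sin 26.57° = 10 × 9.8 × 0.4472 = 43.826 N and the normal force is N = m₁g cos 26.57° = 87.654 N.
Newton's second law for the crate (up-slope positive): T − 43.826 = 10 a. For the hanging load (downward positive): 7.9 × 9.8 − T = 7.9 a.
Adding the two equations eliminates T: 33.594 = 17.9 a, so a = 1.8768 m/s².
Then from the hanging load's equation, T = 7.9 × (9.8 − 1.8768) = 62.593 N.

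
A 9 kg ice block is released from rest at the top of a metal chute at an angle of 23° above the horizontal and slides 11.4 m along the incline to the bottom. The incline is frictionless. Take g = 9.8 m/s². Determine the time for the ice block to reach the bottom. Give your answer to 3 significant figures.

The weight component along the incline is mg sin 23° = 34.462 N and the normal force is N = mg cos 23° = 81.189 N.
With no friction, a = g sin 23° = 3.8292 m/s².
Starting from rest, L = ½at², so t = √(2L/a) = √(2 × 11.4 / 3.8292) = 2.4401 s.

2.44 s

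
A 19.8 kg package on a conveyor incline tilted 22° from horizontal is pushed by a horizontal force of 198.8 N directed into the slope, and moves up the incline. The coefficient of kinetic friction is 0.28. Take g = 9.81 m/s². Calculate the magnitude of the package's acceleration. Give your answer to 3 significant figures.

2.03 m/s²

The horizontal push has components F cos 22° = 198.8 × 0.9272 = 184.327 N up the incline and F sin 22° = 198.8 × 0.3746 = 74.470 N pressing into the surface.
The normal force is therefore N = mg cos 22° + F sin 22° = 180.097 + 74.470 = 254.567 N, and kinetic friction down the slope is μN = 0.28 × 254.567 = 71.279 N.
Along the incline: F cos 22° − mg sin 22° − μN = ma, so 184.327 − 72.762 − 71.279 = 19.8 a, giving a = 2.0346 m/s².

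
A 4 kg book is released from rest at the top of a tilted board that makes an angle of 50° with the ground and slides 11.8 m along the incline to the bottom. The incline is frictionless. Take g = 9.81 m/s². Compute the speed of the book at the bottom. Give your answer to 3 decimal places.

The weight component along the incline is mg sin 50° = 30.060 N and the normal force is N = mg cos 50° = 25.223 N.
With no friction, a = g sin 50° = 7.5149 m/s².
Starting from rest over a distance of 11.8 m, v² = 2aL = 2 × 7.5149 × 11.8 = 177.3516, so v = 13.3173 m/s.

13.317 m/s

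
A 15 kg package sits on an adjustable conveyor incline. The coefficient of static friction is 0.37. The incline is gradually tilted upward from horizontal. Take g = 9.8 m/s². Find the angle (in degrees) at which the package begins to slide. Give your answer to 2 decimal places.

20.30°

At the threshold of sliding, static friction is at its maximum μ_s N and exactly balances the weight component along the incline: mg sin θ = μ_s mg cos θ.
Hence tan θ = μ_s = 0.37, so θ = arctan(0.37) = 20.3045°.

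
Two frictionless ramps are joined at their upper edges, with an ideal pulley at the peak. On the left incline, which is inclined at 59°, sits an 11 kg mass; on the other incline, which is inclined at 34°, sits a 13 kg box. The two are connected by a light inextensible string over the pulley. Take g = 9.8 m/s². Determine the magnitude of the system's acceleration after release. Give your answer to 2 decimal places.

Resolve each weight along its own incline: the 11 kg mass has component 11 × 9.8 × sin 59° = 92.403 N down its slope, and the 13 kg mass has 13 × 9.8 × sin 34° = 71.241 N down its slope.
The 11 kg side's 92.403 N exceeds the other side's 71.241 N, so that mass slides down and the 13 kg mass slides up. Taking that direction as positive, Newton's second law for the whole system gives 92.403 − 71.241 = (11 + 13) a, so a = 21.162 / 24 = 0.8817 m/s².

0.88 m/s²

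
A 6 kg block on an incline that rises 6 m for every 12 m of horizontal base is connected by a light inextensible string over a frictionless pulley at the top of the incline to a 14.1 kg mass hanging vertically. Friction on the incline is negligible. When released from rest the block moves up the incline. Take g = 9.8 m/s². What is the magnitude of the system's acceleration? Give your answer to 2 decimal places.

5.57 m/s²

For the block on the incline: the weight component along the slope is m₁g sin 26.57° = 6 × 9.8 × 0.4472 = 26.295 N and the normal force is N = m₁g cos 26.57° = 52.592 N.
Newton's second law for the block (up-slope positive): T − 26.295 = 6 a. For the hanging mass (downward positive): 14.1 × 9.8 − T = 14.1 a.
Adding the two equations eliminates T: 111.885 = 20.1 a, so a = 5.5664 m/s².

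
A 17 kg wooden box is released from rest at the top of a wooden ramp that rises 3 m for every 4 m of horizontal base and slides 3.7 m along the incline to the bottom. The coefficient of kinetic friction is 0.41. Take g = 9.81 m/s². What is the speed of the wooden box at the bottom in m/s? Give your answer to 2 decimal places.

The weight component along the incline is mg sin 36.87° = 100.062 N and the normal force is N = mg cos 36.87° = 133.416 N.
Friction up the slope is f = μN = 0.41 × 133.416 = 54.701 N, so the net downslope force is 100.062 − 54.701 = 45.361 N and a = 45.361 / 17 = 2.6683 m/s².
Starting from rest over a distance of 3.7 m, v² = 2aL = 2 × 2.6683 × 3.7 = 19.7454, so v = 4.4436 m/s.

4.44 m/s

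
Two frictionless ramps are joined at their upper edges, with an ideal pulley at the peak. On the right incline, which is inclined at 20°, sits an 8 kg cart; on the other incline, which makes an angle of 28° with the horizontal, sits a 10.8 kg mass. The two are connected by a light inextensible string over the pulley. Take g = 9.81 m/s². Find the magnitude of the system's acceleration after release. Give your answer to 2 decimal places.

1.22 m/s²

Resolve each weight along its own incline: the 8 kg mass has component 8 × 9.81 × sin 20° = 26.842 N down its slope, and the 10.8 kg mass has 10.8 × 9.81 × sin 28° = 49.740 N down its slope.
The 10.8 kg side's 49.740 N exceeds the other side's 26.842 N, so that mass slides down and the 8 kg mass slides up. Taking that direction as positive, Newton's second law for the whole system gives 49.740 − 26.842 = (8 + 10.8) a, so a = 22.898 / 18.8 = 1.2180 m/s².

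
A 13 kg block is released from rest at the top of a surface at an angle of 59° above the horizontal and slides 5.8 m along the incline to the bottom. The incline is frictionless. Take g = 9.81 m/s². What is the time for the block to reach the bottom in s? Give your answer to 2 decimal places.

1.17 s

The weight component along the incline is mg sin 59° = 109.315 N and the normal force is N = mg cos 59° = 65.683 N.
With no friction, a = g sin 59° = 8.4088 m/s².
Starting from rest, L = ½at², so t = √(2L/a) = √(2 × 5.8 / 8.4088) = 1.1745 s.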